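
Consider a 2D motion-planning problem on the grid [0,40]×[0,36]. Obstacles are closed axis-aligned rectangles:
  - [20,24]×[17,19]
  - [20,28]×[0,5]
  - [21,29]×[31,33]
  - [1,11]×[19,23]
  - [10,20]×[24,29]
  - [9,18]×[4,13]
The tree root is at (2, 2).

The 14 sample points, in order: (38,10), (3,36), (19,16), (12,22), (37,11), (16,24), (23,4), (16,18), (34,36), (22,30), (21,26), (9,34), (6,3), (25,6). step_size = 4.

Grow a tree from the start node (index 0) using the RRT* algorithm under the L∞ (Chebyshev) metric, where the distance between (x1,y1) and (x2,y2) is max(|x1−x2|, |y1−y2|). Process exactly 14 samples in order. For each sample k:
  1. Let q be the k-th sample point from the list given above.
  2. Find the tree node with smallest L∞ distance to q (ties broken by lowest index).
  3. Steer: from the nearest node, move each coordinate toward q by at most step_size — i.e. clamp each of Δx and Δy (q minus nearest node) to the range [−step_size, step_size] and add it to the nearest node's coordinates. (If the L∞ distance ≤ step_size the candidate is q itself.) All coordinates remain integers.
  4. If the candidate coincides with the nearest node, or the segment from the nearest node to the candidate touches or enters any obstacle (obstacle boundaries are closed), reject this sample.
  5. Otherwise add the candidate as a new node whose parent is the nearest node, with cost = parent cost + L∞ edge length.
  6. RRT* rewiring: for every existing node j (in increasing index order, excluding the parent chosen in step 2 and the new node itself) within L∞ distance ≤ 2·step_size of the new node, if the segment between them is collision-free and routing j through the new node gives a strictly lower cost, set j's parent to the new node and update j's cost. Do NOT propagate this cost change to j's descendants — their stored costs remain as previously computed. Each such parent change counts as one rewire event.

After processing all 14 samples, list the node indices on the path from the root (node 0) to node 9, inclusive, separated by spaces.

1. q=(38,10) nearest=0 d=36 new=(6,6) → add node 1 parent=0 cost=4
2. q=(3,36) nearest=1 d=30 new=(3,10) → add node 2 parent=1 cost=8
3. q=(19,16) nearest=1 d=13 new=(10,10) → blocked by [9,18]×[4,13], reject
4. q=(12,22) nearest=2 d=12 new=(7,14) → add node 3 parent=2 cost=12
5. q=(37,11) nearest=3 d=30 new=(11,11) → blocked by [9,18]×[4,13], reject
6. q=(16,24) nearest=3 d=10 new=(11,18) → add node 4 parent=3 cost=16
7. q=(23,4) nearest=4 d=14 new=(15,14) → add node 5 parent=4 cost=20
8. q=(16,18) nearest=5 d=4 new=(16,18) → add node 6 parent=5 cost=24
9. q=(34,36) nearest=6 d=18 new=(20,22) → add node 7 parent=6 cost=28
10. q=(22,30) nearest=7 d=8 new=(22,26) → add node 8 parent=7 cost=32
11. q=(21,26) nearest=8 d=1 new=(21,26) → add node 9 parent=8 cost=33
12. q=(9,34) nearest=7 d=12 new=(16,26) → blocked by [10,20]×[24,29], reject
13. q=(6,3) nearest=1 d=3 new=(6,3) → add node 10 parent=1 cost=7
14. q=(25,6) nearest=5 d=10 new=(19,10) → blocked by [9,18]×[4,13], reject

Path: 0 1 2 3 4 5 6 7 8 9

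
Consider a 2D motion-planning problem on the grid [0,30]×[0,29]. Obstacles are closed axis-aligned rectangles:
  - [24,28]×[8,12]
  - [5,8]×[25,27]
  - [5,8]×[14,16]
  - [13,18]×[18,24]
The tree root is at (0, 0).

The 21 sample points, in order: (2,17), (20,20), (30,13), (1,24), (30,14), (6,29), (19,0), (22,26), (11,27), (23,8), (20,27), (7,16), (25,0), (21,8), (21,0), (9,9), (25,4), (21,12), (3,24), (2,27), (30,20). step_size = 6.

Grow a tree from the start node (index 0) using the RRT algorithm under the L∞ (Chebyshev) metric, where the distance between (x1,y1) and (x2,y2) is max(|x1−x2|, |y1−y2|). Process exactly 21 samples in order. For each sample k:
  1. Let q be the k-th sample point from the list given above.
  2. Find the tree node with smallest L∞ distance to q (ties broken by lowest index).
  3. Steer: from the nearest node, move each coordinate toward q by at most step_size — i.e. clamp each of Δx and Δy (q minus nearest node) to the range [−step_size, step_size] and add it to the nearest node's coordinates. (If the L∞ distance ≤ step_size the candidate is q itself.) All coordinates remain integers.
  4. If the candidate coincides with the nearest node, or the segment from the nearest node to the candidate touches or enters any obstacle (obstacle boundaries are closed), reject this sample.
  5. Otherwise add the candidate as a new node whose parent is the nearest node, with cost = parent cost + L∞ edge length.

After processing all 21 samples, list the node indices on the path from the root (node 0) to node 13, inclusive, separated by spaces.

Path: 0 1 2 3 4 7 9 13

1. q=(2,17) nearest=0 d=17 new=(2,6) → add node 1 parent=0 cost=6
2. q=(20,20) nearest=1 d=18 new=(8,12) → add node 2 parent=1 cost=12
3. q=(30,13) nearest=2 d=22 new=(14,13) → add node 3 parent=2 cost=18
4. q=(1,24) nearest=2 d=12 new=(2,18) → blocked by [5,8]×[14,16], reject
5. q=(30,14) nearest=3 d=16 new=(20,14) → add node 4 parent=3 cost=24
6. q=(6,29) nearest=4 d=15 new=(14,20) → blocked by [13,18]×[18,24], reject
7. q=(19,0) nearest=2 d=12 new=(14,6) → add node 5 parent=2 cost=18
8. q=(22,26) nearest=4 d=12 new=(22,20) → add node 6 parent=4 cost=30
9. q=(11,27) nearest=6 d=11 new=(16,26) → blocked by [13,18]×[18,24], reject
10. q=(23,8) nearest=4 d=6 new=(23,8) → add node 7 parent=4 cost=30
11. q=(20,27) nearest=6 d=7 new=(20,26) → add node 8 parent=6 cost=36
12. q=(7,16) nearest=2 d=4 new=(7,16) → blocked by [5,8]×[14,16], reject
13. q=(25,0) nearest=7 d=8 new=(25,2) → add node 9 parent=7 cost=36
14. q=(21,8) nearest=7 d=2 new=(21,8) → add node 10 parent=7 cost=32
15. q=(21,0) nearest=9 d=4 new=(21,0) → add node 11 parent=9 cost=40
16. q=(9,9) nearest=2 d=3 new=(9,9) → add node 12 parent=2 cost=15
17. q=(25,4) nearest=9 d=2 new=(25,4) → add node 13 parent=9 cost=38
18. q=(21,12) nearest=4 d=2 new=(21,12) → add node 14 parent=4 cost=26
19. q=(3,24) nearest=3 d=11 new=(8,19) → add node 15 parent=3 cost=24
20. q=(2,27) nearest=15 d=8 new=(2,25) → add node 16 parent=15 cost=30
21. q=(30,20) nearest=6 d=8 new=(28,20) → add node 17 parent=6 cost=36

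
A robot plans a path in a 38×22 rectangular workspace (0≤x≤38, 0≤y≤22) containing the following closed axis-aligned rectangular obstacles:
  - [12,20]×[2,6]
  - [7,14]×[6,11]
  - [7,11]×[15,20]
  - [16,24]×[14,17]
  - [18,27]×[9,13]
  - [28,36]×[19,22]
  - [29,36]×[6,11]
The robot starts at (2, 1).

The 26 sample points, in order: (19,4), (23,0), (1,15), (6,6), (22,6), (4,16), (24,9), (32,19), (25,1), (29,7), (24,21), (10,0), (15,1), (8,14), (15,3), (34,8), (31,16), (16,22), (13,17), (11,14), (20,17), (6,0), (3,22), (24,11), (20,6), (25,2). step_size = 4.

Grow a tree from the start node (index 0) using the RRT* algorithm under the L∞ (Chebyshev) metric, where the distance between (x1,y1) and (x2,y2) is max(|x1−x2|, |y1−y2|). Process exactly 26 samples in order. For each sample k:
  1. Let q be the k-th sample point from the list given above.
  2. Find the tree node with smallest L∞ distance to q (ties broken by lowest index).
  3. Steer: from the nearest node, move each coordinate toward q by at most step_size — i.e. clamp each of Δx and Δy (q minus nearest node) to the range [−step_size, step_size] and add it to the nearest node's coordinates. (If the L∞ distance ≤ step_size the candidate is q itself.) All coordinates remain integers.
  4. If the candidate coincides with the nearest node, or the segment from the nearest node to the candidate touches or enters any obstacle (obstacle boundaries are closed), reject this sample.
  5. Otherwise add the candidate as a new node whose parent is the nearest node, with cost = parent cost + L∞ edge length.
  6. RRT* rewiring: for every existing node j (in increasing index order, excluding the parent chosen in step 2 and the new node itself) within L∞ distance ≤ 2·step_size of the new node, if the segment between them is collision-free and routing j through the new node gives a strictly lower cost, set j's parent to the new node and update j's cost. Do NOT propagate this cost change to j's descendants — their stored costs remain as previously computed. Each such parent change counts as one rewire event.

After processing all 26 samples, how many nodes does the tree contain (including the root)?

Node count: 12

1. q=(19,4) nearest=0 d=17 new=(6,4) → add node 1 parent=0 cost=4
2. q=(23,0) nearest=1 d=17 new=(10,0) → add node 2 parent=1 cost=8
3. q=(1,15) nearest=1 d=11 new=(2,8) → add node 3 parent=1 cost=8
4. q=(6,6) nearest=1 d=2 new=(6,6) → add node 4 parent=1 cost=6
5. q=(22,6) nearest=2 d=12 new=(14,4) → blocked by [12,20]×[2,6], reject
6. q=(4,16) nearest=3 d=8 new=(4,12) → add node 5 parent=3 cost=12
7. q=(24,9) nearest=2 d=14 new=(14,4) → blocked by [12,20]×[2,6], reject
8. q=(32,19) nearest=2 d=22 new=(14,4) → blocked by [12,20]×[2,6], reject
9. q=(25,1) nearest=2 d=15 new=(14,1) → add node 6 parent=2 cost=12
10. q=(29,7) nearest=6 d=15 new=(18,5) → blocked by [12,20]×[2,6], reject
11. q=(24,21) nearest=1 d=18 new=(10,8) → blocked by [7,14]×[6,11], reject
12. q=(10,0) nearest=2 d=0 → coincident, reject
13. q=(15,1) nearest=6 d=1 new=(15,1) → add node 7 parent=6 cost=13
14. q=(8,14) nearest=5 d=4 new=(8,14) → add node 8 parent=5 cost=16
15. q=(15,3) nearest=6 d=2 new=(15,3) → blocked by [12,20]×[2,6], reject
16. q=(34,8) nearest=7 d=19 new=(19,5) → blocked by [12,20]×[2,6], reject
17. q=(31,16) nearest=7 d=16 new=(19,5) → blocked by [12,20]×[2,6], reject
18. q=(16,22) nearest=8 d=8 new=(12,18) → blocked by [7,11]×[15,20], reject
19. q=(13,17) nearest=8 d=5 new=(12,17) → blocked by [7,11]×[15,20], reject
20. q=(11,14) nearest=8 d=3 new=(11,14) → add node 9 parent=8 cost=19
21. q=(20,17) nearest=9 d=9 new=(15,17) → add node 10 parent=9 cost=23
22. q=(6,0) nearest=0 d=4 new=(6,0) → add node 11 parent=0 cost=4
23. q=(3,22) nearest=8 d=8 new=(4,18) → blocked by [7,11]×[15,20], reject
24. q=(24,11) nearest=10 d=9 new=(19,13) → blocked by [16,24]×[14,17], reject
25. q=(20,6) nearest=7 d=5 new=(19,5) → blocked by [12,20]×[2,6], reject
26. q=(25,2) nearest=7 d=10 new=(19,2) → blocked by [12,20]×[2,6], reject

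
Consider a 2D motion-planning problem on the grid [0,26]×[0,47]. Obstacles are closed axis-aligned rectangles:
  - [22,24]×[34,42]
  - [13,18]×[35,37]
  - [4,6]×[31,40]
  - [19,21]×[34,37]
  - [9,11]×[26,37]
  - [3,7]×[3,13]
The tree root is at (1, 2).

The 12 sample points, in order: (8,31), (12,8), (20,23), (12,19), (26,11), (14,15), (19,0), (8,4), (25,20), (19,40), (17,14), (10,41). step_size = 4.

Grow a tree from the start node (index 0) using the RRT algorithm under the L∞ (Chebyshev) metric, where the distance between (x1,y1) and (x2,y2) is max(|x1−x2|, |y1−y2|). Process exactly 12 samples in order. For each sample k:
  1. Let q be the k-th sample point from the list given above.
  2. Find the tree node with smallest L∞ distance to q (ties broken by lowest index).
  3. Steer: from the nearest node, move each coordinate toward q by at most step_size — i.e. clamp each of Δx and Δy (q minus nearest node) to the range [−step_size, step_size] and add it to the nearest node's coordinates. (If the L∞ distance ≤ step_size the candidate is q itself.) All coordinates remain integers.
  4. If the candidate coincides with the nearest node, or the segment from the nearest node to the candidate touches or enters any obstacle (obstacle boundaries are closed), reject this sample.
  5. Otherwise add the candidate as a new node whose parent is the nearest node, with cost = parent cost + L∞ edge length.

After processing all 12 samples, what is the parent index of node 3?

1. q=(8,31) nearest=0 d=29 new=(5,6) → blocked by [3,7]×[3,13], reject
2. q=(12,8) nearest=0 d=11 new=(5,6) → blocked by [3,7]×[3,13], reject
3. q=(20,23) nearest=0 d=21 new=(5,6) → blocked by [3,7]×[3,13], reject
4. q=(12,19) nearest=0 d=17 new=(5,6) → blocked by [3,7]×[3,13], reject
5. q=(26,11) nearest=0 d=25 new=(5,6) → blocked by [3,7]×[3,13], reject
6. q=(14,15) nearest=0 d=13 new=(5,6) → blocked by [3,7]×[3,13], reject
7. q=(19,0) nearest=0 d=18 new=(5,0) → add node 1 parent=0 cost=4
8. q=(8,4) nearest=1 d=4 new=(8,4) → add node 2 parent=1 cost=8
9. q=(25,20) nearest=2 d=17 new=(12,8) → add node 3 parent=2 cost=12
10. q=(19,40) nearest=3 d=32 new=(16,12) → add node 4 parent=3 cost=16
11. q=(17,14) nearest=4 d=2 new=(17,14) → add node 5 parent=4 cost=18
12. q=(10,41) nearest=5 d=27 new=(13,18) → add node 6 parent=5 cost=22

Parent of node 3: 2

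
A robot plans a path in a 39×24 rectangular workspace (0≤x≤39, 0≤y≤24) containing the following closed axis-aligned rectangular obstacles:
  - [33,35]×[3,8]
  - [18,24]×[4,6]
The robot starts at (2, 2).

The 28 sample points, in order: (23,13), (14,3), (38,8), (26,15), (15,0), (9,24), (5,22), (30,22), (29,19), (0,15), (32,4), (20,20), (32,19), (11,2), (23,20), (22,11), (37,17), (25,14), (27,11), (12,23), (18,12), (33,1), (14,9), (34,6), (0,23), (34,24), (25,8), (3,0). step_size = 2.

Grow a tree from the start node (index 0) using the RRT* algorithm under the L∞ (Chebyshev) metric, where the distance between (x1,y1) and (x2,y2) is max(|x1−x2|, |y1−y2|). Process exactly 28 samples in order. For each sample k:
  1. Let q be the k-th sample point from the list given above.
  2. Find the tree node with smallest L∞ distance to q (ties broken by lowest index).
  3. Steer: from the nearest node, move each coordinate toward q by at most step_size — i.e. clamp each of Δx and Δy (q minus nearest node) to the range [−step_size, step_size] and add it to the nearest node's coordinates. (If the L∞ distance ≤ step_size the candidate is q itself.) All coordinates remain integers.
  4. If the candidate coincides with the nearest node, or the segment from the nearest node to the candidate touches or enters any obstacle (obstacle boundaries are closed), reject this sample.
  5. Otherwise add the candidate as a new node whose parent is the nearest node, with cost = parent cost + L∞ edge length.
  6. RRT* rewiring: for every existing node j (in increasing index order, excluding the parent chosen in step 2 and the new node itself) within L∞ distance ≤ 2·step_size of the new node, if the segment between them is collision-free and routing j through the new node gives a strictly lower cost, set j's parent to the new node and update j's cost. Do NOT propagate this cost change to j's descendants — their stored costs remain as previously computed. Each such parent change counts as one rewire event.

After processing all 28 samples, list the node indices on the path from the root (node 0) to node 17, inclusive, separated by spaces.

Path: 0 1 2 3 4 8 9 11 13 16 17

1. q=(23,13) nearest=0 d=21 new=(4,4) → add node 1 parent=0 cost=2
2. q=(14,3) nearest=1 d=10 new=(6,3) → add node 2 parent=1 cost=4
3. q=(38,8) nearest=2 d=32 new=(8,5) → add node 3 parent=2 cost=6
4. q=(26,15) nearest=3 d=18 new=(10,7) → add node 4 parent=3 cost=8
5. q=(15,0) nearest=3 d=7 new=(10,3) → add node 5 parent=3 cost=8
6. q=(9,24) nearest=4 d=17 new=(9,9) → add node 6 parent=4 cost=10
7. q=(5,22) nearest=6 d=13 new=(7,11) → add node 7 parent=6 cost=12
8. q=(30,22) nearest=4 d=20 new=(12,9) → add node 8 parent=4 cost=10
9. q=(29,19) nearest=8 d=17 new=(14,11) → add node 9 parent=8 cost=12
10. q=(0,15) nearest=7 d=7 new=(5,13) → add node 10 parent=7 cost=14
11. q=(32,4) nearest=9 d=18 new=(16,9) → add node 11 parent=9 cost=14
12. q=(20,20) nearest=9 d=9 new=(16,13) → add node 12 parent=9 cost=14
13. q=(32,19) nearest=11 d=16 new=(18,11) → add node 13 parent=11 cost=16
14. q=(11,2) nearest=5 d=1 new=(11,2) → add node 14 parent=5 cost=9
15. q=(23,20) nearest=12 d=7 new=(18,15) → add node 15 parent=12 cost=16
16. q=(22,11) nearest=13 d=4 new=(20,11) → add node 16 parent=13 cost=18
17. q=(37,17) nearest=16 d=17 new=(22,13) → add node 17 parent=16 cost=20
18. q=(25,14) nearest=17 d=3 new=(24,14) → add node 18 parent=17 cost=22
19. q=(27,11) nearest=18 d=3 new=(26,12) → add node 19 parent=18 cost=24
20. q=(12,23) nearest=15 d=8 new=(16,17) → add node 20 parent=15 cost=18
21. q=(18,12) nearest=13 d=1 new=(18,12) → add node 21 parent=13 cost=17
22. q=(33,1) nearest=19 d=11 new=(28,10) → add node 22 parent=19 cost=26
23. q=(14,9) nearest=8 d=2 new=(14,9) → add node 23 parent=8 cost=12; rewire 21→23 (16<17)
24. q=(34,6) nearest=22 d=6 new=(30,8) → add node 24 parent=22 cost=28
25. q=(0,23) nearest=10 d=10 new=(3,15) → add node 25 parent=10 cost=16
26. q=(34,24) nearest=18 d=10 new=(26,16) → add node 26 parent=18 cost=24
27. q=(25,8) nearest=22 d=3 new=(26,8) → add node 27 parent=22 cost=28
28. q=(3,0) nearest=0 d=2 new=(3,0) → add node 28 parent=0 cost=2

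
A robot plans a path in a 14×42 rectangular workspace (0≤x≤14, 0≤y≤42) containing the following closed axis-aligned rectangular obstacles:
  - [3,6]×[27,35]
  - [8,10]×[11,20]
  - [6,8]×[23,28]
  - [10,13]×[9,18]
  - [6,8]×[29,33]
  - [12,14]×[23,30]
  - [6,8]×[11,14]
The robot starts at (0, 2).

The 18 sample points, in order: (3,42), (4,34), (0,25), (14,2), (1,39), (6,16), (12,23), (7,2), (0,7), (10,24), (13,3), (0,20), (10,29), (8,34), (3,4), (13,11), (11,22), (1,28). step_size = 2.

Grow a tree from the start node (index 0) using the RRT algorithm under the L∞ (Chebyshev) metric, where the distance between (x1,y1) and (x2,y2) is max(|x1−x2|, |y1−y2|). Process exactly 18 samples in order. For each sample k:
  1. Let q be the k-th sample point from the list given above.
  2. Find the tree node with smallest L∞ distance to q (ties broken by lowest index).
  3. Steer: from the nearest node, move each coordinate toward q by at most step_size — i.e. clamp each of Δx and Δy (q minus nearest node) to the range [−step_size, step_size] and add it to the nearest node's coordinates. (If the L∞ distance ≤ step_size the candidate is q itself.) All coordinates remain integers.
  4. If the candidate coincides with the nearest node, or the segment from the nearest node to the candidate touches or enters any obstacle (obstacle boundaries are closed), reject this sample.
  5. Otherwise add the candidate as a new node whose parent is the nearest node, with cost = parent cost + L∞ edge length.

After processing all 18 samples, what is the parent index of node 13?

Parent of node 13: 1

1. q=(3,42) nearest=0 d=40 new=(2,4) → add node 1 parent=0 cost=2
2. q=(4,34) nearest=1 d=30 new=(4,6) → add node 2 parent=1 cost=4
3. q=(0,25) nearest=2 d=19 new=(2,8) → add node 3 parent=2 cost=6
4. q=(14,2) nearest=2 d=10 new=(6,4) → add node 4 parent=2 cost=6
5. q=(1,39) nearest=3 d=31 new=(1,10) → add node 5 parent=3 cost=8
6. q=(6,16) nearest=5 d=6 new=(3,12) → add node 6 parent=5 cost=10
7. q=(12,23) nearest=6 d=11 new=(5,14) → add node 7 parent=6 cost=12
8. q=(7,2) nearest=4 d=2 new=(7,2) → add node 8 parent=4 cost=8
9. q=(0,7) nearest=3 d=2 new=(0,7) → add node 9 parent=3 cost=8
10. q=(10,24) nearest=7 d=10 new=(7,16) → add node 10 parent=7 cost=14
11. q=(13,3) nearest=8 d=6 new=(9,3) → add node 11 parent=8 cost=10
12. q=(0,20) nearest=7 d=6 new=(3,16) → add node 12 parent=7 cost=14
13. q=(10,29) nearest=10 d=13 new=(9,18) → blocked by [8,10]×[11,20], reject
14. q=(8,34) nearest=10 d=18 new=(8,18) → blocked by [8,10]×[11,20], reject
15. q=(3,4) nearest=1 d=1 new=(3,4) → add node 13 parent=1 cost=3
16. q=(13,11) nearest=10 d=6 new=(9,14) → blocked by [8,10]×[11,20], reject
17. q=(11,22) nearest=10 d=6 new=(9,18) → blocked by [8,10]×[11,20], reject
18. q=(1,28) nearest=10 d=12 new=(5,18) → add node 14 parent=10 cost=16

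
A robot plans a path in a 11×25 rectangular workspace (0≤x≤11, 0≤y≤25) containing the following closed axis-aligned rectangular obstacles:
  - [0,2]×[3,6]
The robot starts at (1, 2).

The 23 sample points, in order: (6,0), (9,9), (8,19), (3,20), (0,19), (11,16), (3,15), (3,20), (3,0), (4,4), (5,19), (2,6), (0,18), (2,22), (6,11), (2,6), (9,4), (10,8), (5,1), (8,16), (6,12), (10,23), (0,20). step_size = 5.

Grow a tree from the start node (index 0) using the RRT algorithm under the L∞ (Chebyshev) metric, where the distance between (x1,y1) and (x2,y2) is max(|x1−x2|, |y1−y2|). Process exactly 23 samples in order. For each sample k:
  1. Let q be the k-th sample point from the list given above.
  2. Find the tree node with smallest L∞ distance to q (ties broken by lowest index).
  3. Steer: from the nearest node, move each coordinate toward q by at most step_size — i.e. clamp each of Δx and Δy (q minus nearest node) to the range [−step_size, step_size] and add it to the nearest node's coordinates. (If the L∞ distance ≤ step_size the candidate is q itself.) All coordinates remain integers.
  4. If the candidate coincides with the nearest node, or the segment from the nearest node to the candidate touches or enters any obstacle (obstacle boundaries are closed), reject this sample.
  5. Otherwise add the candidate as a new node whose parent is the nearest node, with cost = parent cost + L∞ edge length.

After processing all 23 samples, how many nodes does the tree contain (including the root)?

Node count: 15

1. q=(6,0) nearest=0 d=5 new=(6,0) → add node 1 parent=0 cost=5
2. q=(9,9) nearest=0 d=8 new=(6,7) → blocked by [0,2]×[3,6], reject
3. q=(8,19) nearest=0 d=17 new=(6,7) → blocked by [0,2]×[3,6], reject
4. q=(3,20) nearest=0 d=18 new=(3,7) → blocked by [0,2]×[3,6], reject
5. q=(0,19) nearest=0 d=17 new=(0,7) → blocked by [0,2]×[3,6], reject
6. q=(11,16) nearest=0 d=14 new=(6,7) → blocked by [0,2]×[3,6], reject
7. q=(3,15) nearest=0 d=13 new=(3,7) → blocked by [0,2]×[3,6], reject
8. q=(3,20) nearest=0 d=18 new=(3,7) → blocked by [0,2]×[3,6], reject
9. q=(3,0) nearest=0 d=2 new=(3,0) → add node 2 parent=0 cost=2
10. q=(4,4) nearest=0 d=3 new=(4,4) → add node 3 parent=0 cost=3
11. q=(5,19) nearest=3 d=15 new=(5,9) → add node 4 parent=3 cost=8
12. q=(2,6) nearest=3 d=2 new=(2,6) → blocked by [0,2]×[3,6], reject
13. q=(0,18) nearest=4 d=9 new=(0,14) → add node 5 parent=4 cost=13
14. q=(2,22) nearest=5 d=8 new=(2,19) → add node 6 parent=5 cost=18
15. q=(6,11) nearest=4 d=2 new=(6,11) → add node 7 parent=4 cost=10
16. q=(2,6) nearest=3 d=2 new=(2,6) → blocked by [0,2]×[3,6], reject
17. q=(9,4) nearest=1 d=4 new=(9,4) → add node 8 parent=1 cost=9
18. q=(10,8) nearest=7 d=4 new=(10,8) → add node 9 parent=7 cost=14
19. q=(5,1) nearest=1 d=1 new=(5,1) → add node 10 parent=1 cost=6
20. q=(8,16) nearest=7 d=5 new=(8,16) → add node 11 parent=7 cost=15
21. q=(6,12) nearest=7 d=1 new=(6,12) → add node 12 parent=7 cost=11
22. q=(10,23) nearest=11 d=7 new=(10,21) → add node 13 parent=11 cost=20
23. q=(0,20) nearest=6 d=2 new=(0,20) → add node 14 parent=6 cost=20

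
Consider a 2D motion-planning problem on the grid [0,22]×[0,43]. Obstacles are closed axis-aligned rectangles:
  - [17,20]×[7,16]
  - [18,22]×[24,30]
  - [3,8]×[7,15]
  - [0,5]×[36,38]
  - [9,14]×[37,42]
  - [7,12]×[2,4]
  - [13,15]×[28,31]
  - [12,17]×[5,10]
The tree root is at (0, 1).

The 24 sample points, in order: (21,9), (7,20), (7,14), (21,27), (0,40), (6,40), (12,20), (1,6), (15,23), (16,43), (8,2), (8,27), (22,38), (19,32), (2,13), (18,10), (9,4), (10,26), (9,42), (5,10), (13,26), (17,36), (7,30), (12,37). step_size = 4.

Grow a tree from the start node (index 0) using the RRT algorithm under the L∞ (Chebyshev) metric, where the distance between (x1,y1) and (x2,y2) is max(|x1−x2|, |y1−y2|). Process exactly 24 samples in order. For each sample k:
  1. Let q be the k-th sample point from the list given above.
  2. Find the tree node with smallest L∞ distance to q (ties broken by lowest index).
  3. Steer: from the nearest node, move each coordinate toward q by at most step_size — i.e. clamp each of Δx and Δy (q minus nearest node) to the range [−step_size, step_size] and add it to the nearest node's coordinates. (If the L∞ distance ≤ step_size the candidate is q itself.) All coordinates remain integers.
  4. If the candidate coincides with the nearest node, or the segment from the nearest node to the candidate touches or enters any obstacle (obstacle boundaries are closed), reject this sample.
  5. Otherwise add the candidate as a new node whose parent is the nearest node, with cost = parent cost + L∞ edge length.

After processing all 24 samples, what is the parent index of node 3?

1. q=(21,9) nearest=0 d=21 new=(4,5) → add node 1 parent=0 cost=4
2. q=(7,20) nearest=1 d=15 new=(7,9) → blocked by [3,8]×[7,15], reject
3. q=(7,14) nearest=1 d=9 new=(7,9) → blocked by [3,8]×[7,15], reject
4. q=(21,27) nearest=1 d=22 new=(8,9) → blocked by [3,8]×[7,15], reject
5. q=(0,40) nearest=1 d=35 new=(0,9) → add node 2 parent=1 cost=8
6. q=(6,40) nearest=2 d=31 new=(4,13) → blocked by [3,8]×[7,15], reject
7. q=(12,20) nearest=2 d=12 new=(4,13) → blocked by [3,8]×[7,15], reject
8. q=(1,6) nearest=1 d=3 new=(1,6) → add node 3 parent=1 cost=7
9. q=(15,23) nearest=2 d=15 new=(4,13) → blocked by [3,8]×[7,15], reject
10. q=(16,43) nearest=2 d=34 new=(4,13) → blocked by [3,8]×[7,15], reject
11. q=(8,2) nearest=1 d=4 new=(8,2) → blocked by [7,12]×[2,4], reject
12. q=(8,27) nearest=2 d=18 new=(4,13) → blocked by [3,8]×[7,15], reject
13. q=(22,38) nearest=2 d=29 new=(4,13) → blocked by [3,8]×[7,15], reject
14. q=(19,32) nearest=2 d=23 new=(4,13) → blocked by [3,8]×[7,15], reject
15. q=(2,13) nearest=2 d=4 new=(2,13) → add node 4 parent=2 cost=12
16. q=(18,10) nearest=1 d=14 new=(8,9) → blocked by [3,8]×[7,15], reject
17. q=(9,4) nearest=1 d=5 new=(8,4) → blocked by [7,12]×[2,4], reject
18. q=(10,26) nearest=4 d=13 new=(6,17) → blocked by [3,8]×[7,15], reject
19. q=(9,42) nearest=4 d=29 new=(6,17) → blocked by [3,8]×[7,15], reject
20. q=(5,10) nearest=4 d=3 new=(5,10) → blocked by [3,8]×[7,15], reject
21. q=(13,26) nearest=4 d=13 new=(6,17) → blocked by [3,8]×[7,15], reject
22. q=(17,36) nearest=4 d=23 new=(6,17) → blocked by [3,8]×[7,15], reject
23. q=(7,30) nearest=4 d=17 new=(6,17) → blocked by [3,8]×[7,15], reject
24. q=(12,37) nearest=4 d=24 new=(6,17) → blocked by [3,8]×[7,15], reject

Parent of node 3: 1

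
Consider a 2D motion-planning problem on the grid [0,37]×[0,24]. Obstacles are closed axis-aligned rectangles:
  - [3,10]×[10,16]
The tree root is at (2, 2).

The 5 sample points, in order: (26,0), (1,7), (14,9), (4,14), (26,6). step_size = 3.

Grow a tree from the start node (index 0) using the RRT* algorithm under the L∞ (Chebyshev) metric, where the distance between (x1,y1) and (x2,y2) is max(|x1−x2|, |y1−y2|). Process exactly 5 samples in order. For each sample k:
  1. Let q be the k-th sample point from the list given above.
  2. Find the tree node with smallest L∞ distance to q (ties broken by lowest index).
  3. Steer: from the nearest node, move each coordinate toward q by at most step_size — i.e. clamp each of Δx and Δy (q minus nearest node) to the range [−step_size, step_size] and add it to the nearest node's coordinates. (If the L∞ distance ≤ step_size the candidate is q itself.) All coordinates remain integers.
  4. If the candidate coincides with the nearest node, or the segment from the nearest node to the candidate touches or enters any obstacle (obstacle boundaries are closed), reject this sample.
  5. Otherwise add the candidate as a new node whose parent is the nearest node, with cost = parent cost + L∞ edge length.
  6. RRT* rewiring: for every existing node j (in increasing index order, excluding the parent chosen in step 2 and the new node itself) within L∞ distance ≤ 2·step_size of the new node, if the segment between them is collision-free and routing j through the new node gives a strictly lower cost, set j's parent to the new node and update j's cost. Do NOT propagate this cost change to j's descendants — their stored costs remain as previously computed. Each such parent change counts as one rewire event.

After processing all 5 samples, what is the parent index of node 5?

1. q=(26,0) nearest=0 d=24 new=(5,0) → add node 1 parent=0 cost=3
2. q=(1,7) nearest=0 d=5 new=(1,5) → add node 2 parent=0 cost=3
3. q=(14,9) nearest=1 d=9 new=(8,3) → add node 3 parent=1 cost=6
4. q=(4,14) nearest=2 d=9 new=(4,8) → add node 4 parent=2 cost=6
5. q=(26,6) nearest=3 d=18 new=(11,6) → add node 5 parent=3 cost=9

Parent of node 5: 3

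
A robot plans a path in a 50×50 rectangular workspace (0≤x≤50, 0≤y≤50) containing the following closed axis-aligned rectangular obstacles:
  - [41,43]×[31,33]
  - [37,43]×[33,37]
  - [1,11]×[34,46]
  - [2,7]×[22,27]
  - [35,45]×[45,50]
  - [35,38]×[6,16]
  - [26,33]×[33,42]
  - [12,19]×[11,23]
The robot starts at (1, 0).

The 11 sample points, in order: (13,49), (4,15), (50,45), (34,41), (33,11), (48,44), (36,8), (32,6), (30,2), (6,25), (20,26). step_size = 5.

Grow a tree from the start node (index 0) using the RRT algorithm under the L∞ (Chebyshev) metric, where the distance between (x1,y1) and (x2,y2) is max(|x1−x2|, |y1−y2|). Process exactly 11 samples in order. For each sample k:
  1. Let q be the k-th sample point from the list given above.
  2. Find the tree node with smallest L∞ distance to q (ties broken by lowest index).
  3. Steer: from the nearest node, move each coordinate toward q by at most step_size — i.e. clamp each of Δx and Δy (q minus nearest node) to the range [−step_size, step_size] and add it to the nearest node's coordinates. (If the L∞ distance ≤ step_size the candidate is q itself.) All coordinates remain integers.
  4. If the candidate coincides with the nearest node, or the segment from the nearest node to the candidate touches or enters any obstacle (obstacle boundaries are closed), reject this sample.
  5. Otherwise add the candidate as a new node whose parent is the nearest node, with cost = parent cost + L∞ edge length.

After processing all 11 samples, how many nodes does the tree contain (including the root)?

1. q=(13,49) nearest=0 d=49 new=(6,5) → add node 1 parent=0 cost=5
2. q=(4,15) nearest=1 d=10 new=(4,10) → add node 2 parent=1 cost=10
3. q=(50,45) nearest=1 d=44 new=(11,10) → add node 3 parent=1 cost=10
4. q=(34,41) nearest=2 d=31 new=(9,15) → add node 4 parent=2 cost=15
5. q=(33,11) nearest=3 d=22 new=(16,11) → blocked by [12,19]×[11,23], reject
6. q=(48,44) nearest=3 d=37 new=(16,15) → blocked by [12,19]×[11,23], reject
7. q=(36,8) nearest=3 d=25 new=(16,8) → add node 5 parent=3 cost=15
8. q=(32,6) nearest=5 d=16 new=(21,6) → add node 6 parent=5 cost=20
9. q=(30,2) nearest=6 d=9 new=(26,2) → add node 7 parent=6 cost=25
10. q=(6,25) nearest=4 d=10 new=(6,20) → add node 8 parent=4 cost=20
11. q=(20,26) nearest=4 d=11 new=(14,20) → blocked by [12,19]×[11,23], reject

Node count: 9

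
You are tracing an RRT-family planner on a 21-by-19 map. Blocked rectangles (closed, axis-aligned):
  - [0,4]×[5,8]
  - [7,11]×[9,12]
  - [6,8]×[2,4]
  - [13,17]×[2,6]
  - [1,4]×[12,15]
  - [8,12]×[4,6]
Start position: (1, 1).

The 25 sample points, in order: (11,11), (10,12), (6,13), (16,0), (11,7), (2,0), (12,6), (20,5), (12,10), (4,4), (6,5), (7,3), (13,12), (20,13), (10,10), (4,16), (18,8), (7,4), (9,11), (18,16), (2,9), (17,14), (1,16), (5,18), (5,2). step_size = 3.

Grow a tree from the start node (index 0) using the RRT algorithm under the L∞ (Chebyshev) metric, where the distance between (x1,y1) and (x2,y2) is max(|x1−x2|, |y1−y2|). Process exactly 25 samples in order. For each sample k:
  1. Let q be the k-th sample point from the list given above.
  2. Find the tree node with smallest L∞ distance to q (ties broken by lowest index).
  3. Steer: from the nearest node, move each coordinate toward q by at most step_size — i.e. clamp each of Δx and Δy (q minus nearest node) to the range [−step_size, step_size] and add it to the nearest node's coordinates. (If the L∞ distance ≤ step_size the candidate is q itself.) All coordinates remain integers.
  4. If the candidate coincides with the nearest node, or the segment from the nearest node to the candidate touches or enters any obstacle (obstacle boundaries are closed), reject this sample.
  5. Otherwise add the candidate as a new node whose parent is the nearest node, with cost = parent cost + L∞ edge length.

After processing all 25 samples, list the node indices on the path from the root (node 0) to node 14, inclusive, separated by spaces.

Path: 0 1 2 3 14

1. q=(11,11) nearest=0 d=10 new=(4,4) → add node 1 parent=0 cost=3
2. q=(10,12) nearest=1 d=8 new=(7,7) → add node 2 parent=1 cost=6
3. q=(6,13) nearest=2 d=6 new=(6,10) → add node 3 parent=2 cost=9
4. q=(16,0) nearest=2 d=9 new=(10,4) → blocked by [8,12]×[4,6], reject
5. q=(11,7) nearest=2 d=4 new=(10,7) → add node 4 parent=2 cost=9
6. q=(2,0) nearest=0 d=1 new=(2,0) → add node 5 parent=0 cost=1
7. q=(12,6) nearest=4 d=2 new=(12,6) → blocked by [8,12]×[4,6], reject
8. q=(20,5) nearest=4 d=10 new=(13,5) → blocked by [13,17]×[2,6], reject
9. q=(12,10) nearest=4 d=3 new=(12,10) → add node 6 parent=4 cost=12
10. q=(4,4) nearest=1 d=0 → coincident, reject
11. q=(6,5) nearest=1 d=2 new=(6,5) → add node 7 parent=1 cost=5
12. q=(7,3) nearest=7 d=2 new=(7,3) → blocked by [6,8]×[2,4], reject
13. q=(13,12) nearest=6 d=2 new=(13,12) → add node 8 parent=6 cost=14
14. q=(20,13) nearest=8 d=7 new=(16,13) → add node 9 parent=8 cost=17
15. q=(10,10) nearest=6 d=2 new=(10,10) → blocked by [7,11]×[9,12], reject
16. q=(4,16) nearest=3 d=6 new=(4,13) → blocked by [1,4]×[12,15], reject
17. q=(18,8) nearest=8 d=5 new=(16,9) → add node 10 parent=8 cost=17
18. q=(7,4) nearest=7 d=1 new=(7,4) → blocked by [6,8]×[2,4], reject
19. q=(9,11) nearest=3 d=3 new=(9,11) → blocked by [7,11]×[9,12], reject
20. q=(18,16) nearest=9 d=3 new=(18,16) → add node 11 parent=9 cost=20
21. q=(2,9) nearest=3 d=4 new=(3,9) → add node 12 parent=3 cost=12
22. q=(17,14) nearest=9 d=1 new=(17,14) → add node 13 parent=9 cost=18
23. q=(1,16) nearest=3 d=6 new=(3,13) → blocked by [1,4]×[12,15], reject
24. q=(5,18) nearest=3 d=8 new=(5,13) → add node 14 parent=3 cost=12
25. q=(5,2) nearest=1 d=2 new=(5,2) → add node 15 parent=1 cost=5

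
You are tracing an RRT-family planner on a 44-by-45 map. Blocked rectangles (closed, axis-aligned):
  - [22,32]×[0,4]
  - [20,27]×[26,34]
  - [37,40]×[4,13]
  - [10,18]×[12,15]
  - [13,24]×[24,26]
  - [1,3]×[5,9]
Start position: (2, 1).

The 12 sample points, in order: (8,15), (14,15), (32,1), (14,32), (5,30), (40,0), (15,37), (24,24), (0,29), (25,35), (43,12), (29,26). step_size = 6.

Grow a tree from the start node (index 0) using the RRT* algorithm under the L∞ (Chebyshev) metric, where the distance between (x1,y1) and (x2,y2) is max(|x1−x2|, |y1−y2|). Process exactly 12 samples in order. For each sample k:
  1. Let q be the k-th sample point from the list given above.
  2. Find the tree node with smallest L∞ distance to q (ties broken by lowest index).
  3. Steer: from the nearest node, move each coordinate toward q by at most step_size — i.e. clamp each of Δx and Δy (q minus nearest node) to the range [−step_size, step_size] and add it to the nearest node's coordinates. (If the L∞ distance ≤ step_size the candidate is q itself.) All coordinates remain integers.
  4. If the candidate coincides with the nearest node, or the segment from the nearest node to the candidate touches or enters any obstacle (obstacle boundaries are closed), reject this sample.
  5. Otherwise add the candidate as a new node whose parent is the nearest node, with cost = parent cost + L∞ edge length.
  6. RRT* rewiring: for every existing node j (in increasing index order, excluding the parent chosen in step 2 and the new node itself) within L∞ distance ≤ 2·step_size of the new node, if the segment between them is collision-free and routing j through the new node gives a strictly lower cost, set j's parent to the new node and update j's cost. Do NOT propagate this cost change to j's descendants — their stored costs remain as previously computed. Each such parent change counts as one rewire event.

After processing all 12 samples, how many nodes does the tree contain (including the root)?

1. q=(8,15) nearest=0 d=14 new=(8,7) → add node 1 parent=0 cost=6
2. q=(14,15) nearest=1 d=8 new=(14,13) → blocked by [10,18]×[12,15], reject
3. q=(32,1) nearest=1 d=24 new=(14,1) → add node 2 parent=1 cost=12
4. q=(14,32) nearest=1 d=25 new=(14,13) → blocked by [10,18]×[12,15], reject
5. q=(5,30) nearest=1 d=23 new=(5,13) → add node 3 parent=1 cost=12
6. q=(40,0) nearest=2 d=26 new=(20,0) → add node 4 parent=2 cost=18
7. q=(15,37) nearest=3 d=24 new=(11,19) → add node 5 parent=3 cost=18
8. q=(24,24) nearest=5 d=13 new=(17,24) → blocked by [13,24]×[24,26], reject
9. q=(0,29) nearest=5 d=11 new=(5,25) → add node 6 parent=5 cost=24
10. q=(25,35) nearest=5 d=16 new=(17,25) → blocked by [13,24]×[24,26], reject
11. q=(43,12) nearest=4 d=23 new=(26,6) → blocked by [22,32]×[0,4], reject
12. q=(29,26) nearest=5 d=18 new=(17,25) → blocked by [13,24]×[24,26], reject

Node count: 7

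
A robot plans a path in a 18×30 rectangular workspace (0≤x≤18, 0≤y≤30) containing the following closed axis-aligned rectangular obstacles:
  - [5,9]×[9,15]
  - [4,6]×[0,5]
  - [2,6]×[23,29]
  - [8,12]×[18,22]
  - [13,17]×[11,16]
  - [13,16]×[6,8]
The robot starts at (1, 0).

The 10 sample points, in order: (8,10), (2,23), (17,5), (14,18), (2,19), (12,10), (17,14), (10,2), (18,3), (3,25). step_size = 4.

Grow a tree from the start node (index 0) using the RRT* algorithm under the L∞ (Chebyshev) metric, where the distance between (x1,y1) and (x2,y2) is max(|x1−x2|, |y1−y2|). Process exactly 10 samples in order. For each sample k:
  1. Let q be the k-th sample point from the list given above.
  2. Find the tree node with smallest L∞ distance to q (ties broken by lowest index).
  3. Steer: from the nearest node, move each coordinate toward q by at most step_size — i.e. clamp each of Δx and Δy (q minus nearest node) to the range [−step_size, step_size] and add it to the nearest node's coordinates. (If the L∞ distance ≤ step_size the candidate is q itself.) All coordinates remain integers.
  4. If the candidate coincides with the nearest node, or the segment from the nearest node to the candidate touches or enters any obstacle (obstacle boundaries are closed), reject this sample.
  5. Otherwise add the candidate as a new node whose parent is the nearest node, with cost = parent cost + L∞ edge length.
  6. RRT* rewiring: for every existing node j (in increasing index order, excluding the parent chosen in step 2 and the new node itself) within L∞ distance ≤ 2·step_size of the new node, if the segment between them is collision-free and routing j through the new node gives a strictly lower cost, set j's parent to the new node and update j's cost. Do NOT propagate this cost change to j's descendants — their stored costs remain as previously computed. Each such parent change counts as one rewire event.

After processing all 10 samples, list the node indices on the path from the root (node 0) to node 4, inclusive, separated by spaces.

1. q=(8,10) nearest=0 d=10 new=(5,4) → blocked by [4,6]×[0,5], reject
2. q=(2,23) nearest=0 d=23 new=(2,4) → add node 1 parent=0 cost=4
3. q=(17,5) nearest=1 d=15 new=(6,5) → blocked by [4,6]×[0,5], reject
4. q=(14,18) nearest=1 d=14 new=(6,8) → add node 2 parent=1 cost=8
5. q=(2,19) nearest=2 d=11 new=(2,12) → blocked by [5,9]×[9,15], reject
6. q=(12,10) nearest=2 d=6 new=(10,10) → blocked by [5,9]×[9,15], reject
7. q=(17,14) nearest=2 d=11 new=(10,12) → blocked by [5,9]×[9,15], reject
8. q=(10,2) nearest=2 d=6 new=(10,4) → add node 3 parent=2 cost=12
9. q=(18,3) nearest=3 d=8 new=(14,3) → add node 4 parent=3 cost=16
10. q=(3,25) nearest=2 d=17 new=(3,12) → blocked by [5,9]×[9,15], reject

Path: 0 1 2 3 4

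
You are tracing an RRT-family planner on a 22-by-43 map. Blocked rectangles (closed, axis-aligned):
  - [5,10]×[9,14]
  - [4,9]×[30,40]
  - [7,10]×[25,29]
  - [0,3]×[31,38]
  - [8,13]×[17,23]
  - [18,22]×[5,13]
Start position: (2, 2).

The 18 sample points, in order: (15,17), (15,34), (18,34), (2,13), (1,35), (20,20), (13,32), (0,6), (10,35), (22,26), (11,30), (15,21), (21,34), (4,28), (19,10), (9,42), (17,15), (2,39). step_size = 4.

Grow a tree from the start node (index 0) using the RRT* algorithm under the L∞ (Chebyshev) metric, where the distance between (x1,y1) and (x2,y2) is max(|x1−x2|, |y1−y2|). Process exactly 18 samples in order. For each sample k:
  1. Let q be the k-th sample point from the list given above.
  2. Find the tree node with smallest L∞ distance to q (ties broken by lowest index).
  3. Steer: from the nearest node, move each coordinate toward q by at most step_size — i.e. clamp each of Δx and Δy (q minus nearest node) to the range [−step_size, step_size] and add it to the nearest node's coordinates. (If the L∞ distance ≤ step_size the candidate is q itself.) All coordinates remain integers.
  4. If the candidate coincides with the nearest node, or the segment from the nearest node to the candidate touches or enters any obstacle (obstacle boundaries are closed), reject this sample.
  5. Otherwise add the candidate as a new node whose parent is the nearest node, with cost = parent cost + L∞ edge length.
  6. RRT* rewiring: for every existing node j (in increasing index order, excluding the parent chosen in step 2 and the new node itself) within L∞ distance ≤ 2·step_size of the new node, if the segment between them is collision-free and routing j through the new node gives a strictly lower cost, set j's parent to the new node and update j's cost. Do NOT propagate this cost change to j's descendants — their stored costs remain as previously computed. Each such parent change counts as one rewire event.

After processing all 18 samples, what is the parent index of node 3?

1. q=(15,17) nearest=0 d=15 new=(6,6) → add node 1 parent=0 cost=4
2. q=(15,34) nearest=1 d=28 new=(10,10) → blocked by [5,10]×[9,14], reject
3. q=(18,34) nearest=1 d=28 new=(10,10) → blocked by [5,10]×[9,14], reject
4. q=(2,13) nearest=1 d=7 new=(2,10) → add node 2 parent=1 cost=8
5. q=(1,35) nearest=2 d=25 new=(1,14) → add node 3 parent=2 cost=12
6. q=(20,20) nearest=1 d=14 new=(10,10) → blocked by [5,10]×[9,14], reject
7. q=(13,32) nearest=3 d=18 new=(5,18) → add node 4 parent=3 cost=16
8. q=(0,6) nearest=0 d=4 new=(0,6) → add node 5 parent=0 cost=4
9. q=(10,35) nearest=4 d=17 new=(9,22) → blocked by [8,13]×[17,23], reject
10. q=(22,26) nearest=4 d=17 new=(9,22) → blocked by [8,13]×[17,23], reject
11. q=(11,30) nearest=4 d=12 new=(9,22) → blocked by [8,13]×[17,23], reject
12. q=(15,21) nearest=4 d=10 new=(9,21) → blocked by [8,13]×[17,23], reject
13. q=(21,34) nearest=4 d=16 new=(9,22) → blocked by [8,13]×[17,23], reject
14. q=(4,28) nearest=4 d=10 new=(4,22) → add node 6 parent=4 cost=20
15. q=(19,10) nearest=1 d=13 new=(10,10) → blocked by [5,10]×[9,14], reject
16. q=(9,42) nearest=6 d=20 new=(8,26) → blocked by [7,10]×[25,29], reject
17. q=(17,15) nearest=1 d=11 new=(10,10) → blocked by [5,10]×[9,14], reject
18. q=(2,39) nearest=6 d=17 new=(2,26) → add node 7 parent=6 cost=24

Parent of node 3: 2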